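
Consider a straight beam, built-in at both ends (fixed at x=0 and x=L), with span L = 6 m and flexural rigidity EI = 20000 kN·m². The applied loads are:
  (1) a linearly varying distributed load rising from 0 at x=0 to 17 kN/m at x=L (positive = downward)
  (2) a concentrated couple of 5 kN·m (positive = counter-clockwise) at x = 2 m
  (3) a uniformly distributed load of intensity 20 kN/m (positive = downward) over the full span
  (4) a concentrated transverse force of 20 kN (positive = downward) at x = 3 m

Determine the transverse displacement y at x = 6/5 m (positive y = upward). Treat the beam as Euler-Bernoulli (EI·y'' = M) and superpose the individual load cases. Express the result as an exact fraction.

y(6/5) = -356159/156250000 m

Load 1 — triangular load w₀=17 kN/m (0→w₀ over full span):
  y_1 = -w₀x²(L-x)²(x+2L)/(120LEI) = -17·(6/5)²·(6-(6/5))²·((6/5)+2·6)/(120·6·20000) = -5049/9765625 m
Load 2 — applied couple M₀=5 kN·m at a=2 m (b=L-a=4):
  y_2 = (R_Ax³/6 - M_Ax²/2)/EI  [x≤a] with R_A=10/9, M_A=0 = ((10/9)·(6/5)³/6 - 0·(6/5)²/2)/20000 = 1/62500 m
Load 3 — uniform load w=20 kN/m over full span:
  y_3 = -wx²(L-x)²/(24EI) = -20·(6/5)²·(6-(6/5))²/(24·20000) = -108/78125 m
Load 4 — point force P=20 kN at a=3 m (b=L-a=3):
  y_4 = -Pb²x²(3aL-(3a+b)x)/(6L³EI)  [x≤a] = -20·3²·(6/5)²·(3·3·6-(3·3+3)·(6/5))/(6·6³·20000) = -99/250000 m
Superposition: y = Σ y_i = -356159/156250000 m ≈ -0.002279 m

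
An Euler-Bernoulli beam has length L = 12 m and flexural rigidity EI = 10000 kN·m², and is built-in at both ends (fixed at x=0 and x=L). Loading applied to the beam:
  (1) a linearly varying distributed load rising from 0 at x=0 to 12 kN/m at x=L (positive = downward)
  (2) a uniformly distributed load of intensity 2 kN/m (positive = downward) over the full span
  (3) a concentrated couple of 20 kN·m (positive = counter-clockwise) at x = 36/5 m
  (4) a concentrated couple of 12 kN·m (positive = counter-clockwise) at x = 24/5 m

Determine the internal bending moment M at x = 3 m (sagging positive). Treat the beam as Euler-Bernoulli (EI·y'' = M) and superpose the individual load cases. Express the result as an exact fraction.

M(3) = 469/50 kN·m

Load 1 — triangular load w₀=12 kN/m (0→w₀ over full span):
  M_1 = 3w₀Lx/20 - w₀L²/30 - w₀x³/(6L) = 3·12·12·3/20 - 12·12²/30 - 12·3³/(6·12) = 27/10 kN·m
Load 2 — uniform load w=2 kN/m over full span:
  M_2 = wLx/2 - wL²/12 - wx²/2 = 2·12·3/2 - 2·12²/12 - 2·3²/2 = 3 kN·m
Load 3 — applied couple M₀=20 kN·m at a=36/5 m (b=L-a=24/5):
  M_3 = R_Ax - M_A  [x≤a] with R_A=12/5, M_A=32/5 = (12/5)·3 - (32/5) = 4/5 kN·m
Load 4 — applied couple M₀=12 kN·m at a=24/5 m (b=L-a=36/5):
  M_4 = R_Ax - M_A  [x≤a] with R_A=36/25, M_A=36/25 = (36/25)·3 - (36/25) = 72/25 kN·m
Superposition: M = Σ M_i = 469/50 kN·m ≈ 9.380000 kN·m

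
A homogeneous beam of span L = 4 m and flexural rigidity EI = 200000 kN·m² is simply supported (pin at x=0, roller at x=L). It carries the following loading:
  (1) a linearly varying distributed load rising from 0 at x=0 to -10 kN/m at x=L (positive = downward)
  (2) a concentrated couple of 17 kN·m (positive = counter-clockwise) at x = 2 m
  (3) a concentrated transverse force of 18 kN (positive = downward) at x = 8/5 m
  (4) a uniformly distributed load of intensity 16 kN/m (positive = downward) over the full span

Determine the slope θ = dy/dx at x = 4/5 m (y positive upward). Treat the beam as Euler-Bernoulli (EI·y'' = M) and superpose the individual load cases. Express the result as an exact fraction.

θ(4/5) = -89747/450000000 rad

Load 1 — triangular load w₀=-10 kN/m (0→w₀ over full span):
  θ_1 = -w₀(7L⁴-30L²x²+15x⁴)/(360LEI) = -(-10)·(7·4⁴-30·4²·(4/5)²+15·(4/5)⁴)/(360·4·200000) = 182/3515625 rad
Load 2 — applied couple M₀=17 kN·m at a=2 m (b=L-a=2):
  θ_2 = (M₀x²/(2L)+C₁)/EI  [x≤a] with C₁=M₀(3b²-L²)/(6L)=-17/6 = (17·(4/5)²/(2·4)+(-17/6))/200000 = -221/30000000 rad
Load 3 — point force P=18 kN at a=8/5 m (b=L-a=12/5):
  θ_3 = -Pb(L²-b²-3x²)/(6LEI)  [x≤a] = -18·(12/5)·(4²-(12/5)²-3·(4/5)²)/(6·4·200000) = -117/1562500 rad
Load 4 — uniform load w=16 kN/m over full span:
  θ_4 = -w(L³-6Lx²+4x³)/(24EI) = -16·(4³-6·4·(4/5)²+4·(4/5)³)/(24·200000) = -66/390625 rad
Superposition: θ = Σ θ_i = -89747/450000000 rad ≈ -0.000199 rad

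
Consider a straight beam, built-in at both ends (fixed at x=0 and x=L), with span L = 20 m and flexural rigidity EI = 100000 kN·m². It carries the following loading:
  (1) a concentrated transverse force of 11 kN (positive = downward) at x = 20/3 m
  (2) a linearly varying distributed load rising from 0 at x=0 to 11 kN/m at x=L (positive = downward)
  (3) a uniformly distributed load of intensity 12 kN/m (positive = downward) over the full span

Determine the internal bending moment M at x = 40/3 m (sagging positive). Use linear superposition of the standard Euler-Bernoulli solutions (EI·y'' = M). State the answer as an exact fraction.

M(40/3) = 17180/81 kN·m

Load 1 — point force P=11 kN at a=20/3 m (b=L-a=40/3):
  M_1 = Pa²(a+3b)(L-x)/L³ - Pa²b/L²  [x>a] = 11·(20/3)²·((20/3)+3·(40/3))·(20-(40/3))/20³ - 11·(20/3)²·(40/3)/20² = 220/81 kN·m
Load 2 — triangular load w₀=11 kN/m (0→w₀ over full span):
  M_2 = 3w₀Lx/20 - w₀L²/30 - w₀x³/(6L) = 3·11·20·(40/3)/20 - 11·20²/30 - 11·(40/3)³/(6·20) = 6160/81 kN·m
Load 3 — uniform load w=12 kN/m over full span:
  M_3 = wLx/2 - wL²/12 - wx²/2 = 12·20·(40/3)/2 - 12·20²/12 - 12·(40/3)²/2 = 400/3 kN·m
Superposition: M = Σ M_i = 17180/81 kN·m ≈ 212.098765 kN·m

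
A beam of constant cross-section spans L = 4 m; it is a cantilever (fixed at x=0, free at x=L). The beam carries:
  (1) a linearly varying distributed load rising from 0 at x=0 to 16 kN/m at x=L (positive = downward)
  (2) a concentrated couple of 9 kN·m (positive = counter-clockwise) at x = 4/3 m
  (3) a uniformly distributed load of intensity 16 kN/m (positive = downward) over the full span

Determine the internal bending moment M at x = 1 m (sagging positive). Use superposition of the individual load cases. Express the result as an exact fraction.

M(1) = -117 kN·m

Load 1 — triangular load w₀=16 kN/m (0→w₀ over full span):
  M_1 = w₀Lx/2 - w₀L²/3 - w₀x³/(6L) = 16·4·1/2 - 16·4²/3 - 16·1³/(6·4) = -54 kN·m
Load 2 — applied couple M₀=9 kN·m at a=4/3 m (b=L-a=8/3):
  M_2 = M₀  [x≤a] = 9 = 9 kN·m
Load 3 — uniform load w=16 kN/m over full span:
  M_3 = -w(L-x)²/2 = -16·(4-1)²/2 = -72 kN·m
Superposition: M = Σ M_i = -117 kN·m ≈ -117.000000 kN·m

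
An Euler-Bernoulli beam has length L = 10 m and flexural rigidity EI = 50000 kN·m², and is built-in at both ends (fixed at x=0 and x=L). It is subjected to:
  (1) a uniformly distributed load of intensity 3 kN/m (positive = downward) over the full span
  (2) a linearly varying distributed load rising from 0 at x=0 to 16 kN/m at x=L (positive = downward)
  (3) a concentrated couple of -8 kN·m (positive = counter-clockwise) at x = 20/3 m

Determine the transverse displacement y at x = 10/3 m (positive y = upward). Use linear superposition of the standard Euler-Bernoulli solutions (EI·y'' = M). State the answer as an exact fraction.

y(10/3) = -151/36450 m

Load 1 — uniform load w=3 kN/m over full span:
  y_1 = -wx²(L-x)²/(24EI) = -3·(10/3)²·(10-(10/3))²/(24·50000) = -1/810 m
Load 2 — triangular load w₀=16 kN/m (0→w₀ over full span):
  y_2 = -w₀x²(L-x)²(x+2L)/(120LEI) = -16·(10/3)²·(10-(10/3))²·((10/3)+2·10)/(120·10·50000) = -56/18225 m
Load 3 — applied couple M₀=-8 kN·m at a=20/3 m (b=L-a=10/3):
  y_3 = (R_Ax³/6 - M_Ax²/2)/EI  [x≤a] with R_A=-16/15, M_A=-8/3 = ((-16/15)·(10/3)³/6 - (-8/3)·(10/3)²/2)/50000 = 1/6075 m
Superposition: y = Σ y_i = -151/36450 m ≈ -0.004143 m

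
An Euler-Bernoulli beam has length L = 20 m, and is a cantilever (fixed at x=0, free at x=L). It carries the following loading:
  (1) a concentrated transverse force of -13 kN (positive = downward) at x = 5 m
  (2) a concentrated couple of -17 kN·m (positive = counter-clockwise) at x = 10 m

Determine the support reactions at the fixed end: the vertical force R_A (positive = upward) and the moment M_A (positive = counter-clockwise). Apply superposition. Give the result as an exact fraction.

Load 1 — point force P=-13 kN at a=5 m (b=L-a=15):
  R_A = P = (-13) = -13 kN
  M_A = Pa = (-13)·5 = -65 kN·m
Load 2 — applied couple M₀=-17 kN·m at a=10 m (b=L-a=10):
  R_A = 0 kN
  M_A = -M₀ = -(-17) = 17 kN·m
Superposition: R_A = -13 kN, M_A = -48 kN·m

R_A = -13 kN, M_A = -48 kN·m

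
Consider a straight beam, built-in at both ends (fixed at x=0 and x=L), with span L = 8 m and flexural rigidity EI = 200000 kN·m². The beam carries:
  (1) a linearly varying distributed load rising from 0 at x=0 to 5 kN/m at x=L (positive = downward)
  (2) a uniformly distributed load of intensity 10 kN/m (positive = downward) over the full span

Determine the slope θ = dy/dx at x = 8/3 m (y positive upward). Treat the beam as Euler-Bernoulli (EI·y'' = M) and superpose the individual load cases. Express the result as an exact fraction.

θ(8/3) = -152/759375 rad

Load 1 — triangular load w₀=5 kN/m (0→w₀ over full span):
  θ_1 = -w₀(2x(L-x)(L-2x)(x+2L)+x²(L-x)²)/(120LEI) = -5·(2·(8/3)·(8-(8/3))·(8-2·(8/3))·((8/3)+2·8)+(8/3)²·(8-(8/3))²)/(120·8·200000) = -32/759375 rad
Load 2 — uniform load w=10 kN/m over full span:
  θ_2 = -wx(L-x)(L-2x)/(12EI) = -10·(8/3)·(8-(8/3))·(8-2·(8/3))/(12·200000) = -8/50625 rad
Superposition: θ = Σ θ_i = -152/759375 rad ≈ -0.000200 rad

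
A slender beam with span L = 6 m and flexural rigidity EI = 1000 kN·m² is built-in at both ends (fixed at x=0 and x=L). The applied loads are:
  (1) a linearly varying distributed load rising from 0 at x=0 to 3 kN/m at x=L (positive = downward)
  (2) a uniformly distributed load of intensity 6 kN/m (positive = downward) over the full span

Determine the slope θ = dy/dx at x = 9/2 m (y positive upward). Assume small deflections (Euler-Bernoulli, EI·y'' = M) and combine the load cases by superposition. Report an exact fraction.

Load 1 — triangular load w₀=3 kN/m (0→w₀ over full span):
  θ_1 = -w₀(2x(L-x)(L-2x)(x+2L)+x²(L-x)²)/(120LEI) = -3·(2·(9/2)·(6-(9/2))·(6-2·(9/2))·((9/2)+2·6)+(9/2)²·(6-(9/2))²)/(120·6·1000) = 3321/1280000 rad
Load 2 — uniform load w=6 kN/m over full span:
  θ_2 = -wx(L-x)(L-2x)/(12EI) = -6·(9/2)·(6-(9/2))·(6-2·(9/2))/(12·1000) = 81/8000 rad
Superposition: θ = Σ θ_i = 16281/1280000 rad ≈ 0.012720 rad

θ(9/2) = 16281/1280000 rad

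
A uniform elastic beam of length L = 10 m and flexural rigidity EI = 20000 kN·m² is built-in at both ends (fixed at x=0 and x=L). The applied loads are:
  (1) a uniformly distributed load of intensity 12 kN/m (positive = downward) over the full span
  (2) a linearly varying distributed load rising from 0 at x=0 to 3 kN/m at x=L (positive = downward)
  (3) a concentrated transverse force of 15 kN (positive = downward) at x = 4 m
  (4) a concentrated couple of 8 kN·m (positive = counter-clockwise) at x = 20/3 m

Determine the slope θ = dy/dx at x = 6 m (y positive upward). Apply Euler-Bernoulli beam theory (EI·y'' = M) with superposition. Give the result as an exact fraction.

Load 1 — uniform load w=12 kN/m over full span:
  θ_1 = -wx(L-x)(L-2x)/(12EI) = -12·6·(10-6)·(10-2·6)/(12·20000) = 3/1250 rad
Load 2 — triangular load w₀=3 kN/m (0→w₀ over full span):
  θ_2 = -w₀(2x(L-x)(L-2x)(x+2L)+x²(L-x)²)/(120LEI) = -3·(2·6·(10-6)·(10-2·6)·(6+2·10)+6²·(10-6)²)/(120·10·20000) = 3/12500 rad
Load 3 — point force P=15 kN at a=4 m (b=L-a=6):
  θ_3 = Pa²(L-x)(2bL-(3b+a)(L-x))/(2L³EI)  [x>a] = 15·4²·(10-6)·(2·6·10-(3·6+4)·(10-6))/(2·10³·20000) = 12/15625 rad
Load 4 — applied couple M₀=8 kN·m at a=20/3 m (b=L-a=10/3):
  θ_4 = (R_Ax²/2 - M_Ax)/EI  [x≤a] with R_A=16/15, M_A=8/3 = ((16/15)·6²/2 - (8/3)·6)/20000 = 1/6250 rad
Superposition: θ = Σ θ_i = 223/62500 rad ≈ 0.003568 rad

θ(6) = 223/62500 rad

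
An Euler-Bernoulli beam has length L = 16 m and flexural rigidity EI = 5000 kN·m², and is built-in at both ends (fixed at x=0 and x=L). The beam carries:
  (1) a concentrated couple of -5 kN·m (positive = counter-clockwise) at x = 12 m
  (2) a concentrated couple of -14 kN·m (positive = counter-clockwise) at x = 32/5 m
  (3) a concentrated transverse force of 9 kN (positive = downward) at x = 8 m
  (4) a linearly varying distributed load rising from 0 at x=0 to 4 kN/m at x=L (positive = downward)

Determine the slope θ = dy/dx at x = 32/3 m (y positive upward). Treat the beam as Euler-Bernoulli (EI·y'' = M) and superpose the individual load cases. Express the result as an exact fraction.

Load 1 — applied couple M₀=-5 kN·m at a=12 m (b=L-a=4):
  θ_1 = (R_Ax²/2 - M_Ax)/EI  [x≤a] with R_A=-45/128, M_A=-25/16 = ((-45/128)·(32/3)²/2 - (-25/16)·(32/3))/5000 = -1/1500 rad
Load 2 — applied couple M₀=-14 kN·m at a=32/5 m (b=L-a=48/5):
  θ_2 = (R_Ax²/2 - M_Ax - M₀(x-a))/EI  [x>a] with R_A=-63/50, M_A=-42/25 = ((-63/50)·(32/3)²/2 - (-42/25)·(32/3) - (-14)·((32/3)-(32/5)))/5000 = 56/46875 rad
Load 3 — point force P=9 kN at a=8 m (b=L-a=8):
  θ_3 = Pa²(L-x)(2bL-(3b+a)(L-x))/(2L³EI)  [x>a] = 9·8²·(16-(32/3))·(2·8·16-(3·8+8)·(16-(32/3)))/(2·16³·5000) = 4/625 rad
Load 4 — triangular load w₀=4 kN/m (0→w₀ over full span):
  θ_4 = -w₀(2x(L-x)(L-2x)(x+2L)+x²(L-x)²)/(120LEI) = -4·(2·(32/3)·(16-(32/3))·(16-2·(32/3))·((32/3)+2·16)+(32/3)²·(16-(32/3))²)/(120·16·5000) = 7168/759375 rad
Superposition: θ = Σ θ_i = 248579/15187500 rad ≈ 0.016367 rad

θ(32/3) = 248579/15187500 rad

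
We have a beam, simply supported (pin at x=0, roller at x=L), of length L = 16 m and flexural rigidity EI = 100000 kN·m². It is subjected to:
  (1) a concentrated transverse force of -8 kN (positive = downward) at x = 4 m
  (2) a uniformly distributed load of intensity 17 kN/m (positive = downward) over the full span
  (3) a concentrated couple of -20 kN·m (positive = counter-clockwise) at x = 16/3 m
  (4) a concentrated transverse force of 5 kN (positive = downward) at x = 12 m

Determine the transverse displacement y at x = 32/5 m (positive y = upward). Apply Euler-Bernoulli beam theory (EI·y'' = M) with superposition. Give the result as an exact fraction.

Load 1 — point force P=-8 kN at a=4 m (b=L-a=12):
  y_1 = -Pa(L-x)(2Lx-a²-x²)/(6LEI)  [x>a] = -(-8)·4·(16-(32/5))·(2·16·(32/5)-4²-(32/5)²)/(6·16·100000) = 1848/390625 m
Load 2 — uniform load w=17 kN/m over full span:
  y_2 = -wx(L³-2Lx²+x³)/(24EI) = -17·(32/5)·(16³-2·16·(32/5)²+(32/5)³)/(24·100000) = -269824/1953125 m
Load 3 — applied couple M₀=-20 kN·m at a=16/3 m (b=L-a=32/3):
  y_3 = (M₀x³/(6L)-M₀(x-a)²/2+C₁x)/EI  [x>a] with C₁=M₀(3b²-L²)/(6L)=-160/9 = ((-20)·(32/5)³/(6·16)-(-20)·((32/5)-(16/3))²/2+(-160/9)·(32/5))/100000 = -368/234375 m
Load 4 — point force P=5 kN at a=12 m (b=L-a=4):
  y_4 = -Pbx(L²-b²-x²)/(6LEI)  [x≤a] = -5·4·(32/5)·(16²-4²-(32/5)²)/(6·16·100000) = -622/234375 m
Superposition: y = Σ y_i = -268834/1953125 m ≈ -0.137643 m

y(32/5) = -268834/1953125 m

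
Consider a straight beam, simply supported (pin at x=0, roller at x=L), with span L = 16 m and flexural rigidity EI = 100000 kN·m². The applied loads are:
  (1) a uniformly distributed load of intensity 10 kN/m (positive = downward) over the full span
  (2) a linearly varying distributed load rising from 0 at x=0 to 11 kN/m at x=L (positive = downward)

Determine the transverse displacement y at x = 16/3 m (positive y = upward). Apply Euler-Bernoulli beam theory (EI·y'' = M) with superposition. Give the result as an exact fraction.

y(16/3) = -259072/2278125 m

Load 1 — uniform load w=10 kN/m over full span:
  y_1 = -wx(L³-2Lx²+x³)/(24EI) = -10·(16/3)·(16³-2·16·(16/3)²+(16/3)³)/(24·100000) = -11264/151875 m
Load 2 — triangular load w₀=11 kN/m (0→w₀ over full span):
  y_2 = -w₀x(7L⁴-10L²x²+3x⁴)/(360LEI) = -11·(16/3)·(7·16⁴-10·16²·(16/3)²+3·(16/3)⁴)/(360·16·100000) = -90112/2278125 m
Superposition: y = Σ y_i = -259072/2278125 m ≈ -0.113722 m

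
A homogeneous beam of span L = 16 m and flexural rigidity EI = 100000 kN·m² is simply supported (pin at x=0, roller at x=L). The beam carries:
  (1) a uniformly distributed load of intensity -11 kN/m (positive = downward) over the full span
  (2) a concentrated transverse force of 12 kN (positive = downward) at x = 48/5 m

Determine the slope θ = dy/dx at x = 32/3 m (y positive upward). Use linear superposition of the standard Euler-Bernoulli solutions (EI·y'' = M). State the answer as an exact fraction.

θ(32/3) = -256192/31640625 rad

Load 1 — uniform load w=-11 kN/m over full span:
  θ_1 = -w(L³-6Lx²+4x³)/(24EI) = -(-11)·(16³-6·16·(32/3)²+4·(32/3)³)/(24·100000) = -2288/253125 rad
Load 2 — point force P=12 kN at a=48/5 m (b=L-a=32/5):
  θ_2 = -Pa(2L²-6Lx+3x²+a²)/(6LEI)  [x>a] = -12·(48/5)·(2·16²-6·16·(32/3)+3·(32/3)²+(48/5)²)/(6·16·100000) = 368/390625 rad
Superposition: θ = Σ θ_i = -256192/31640625 rad ≈ -0.008097 rad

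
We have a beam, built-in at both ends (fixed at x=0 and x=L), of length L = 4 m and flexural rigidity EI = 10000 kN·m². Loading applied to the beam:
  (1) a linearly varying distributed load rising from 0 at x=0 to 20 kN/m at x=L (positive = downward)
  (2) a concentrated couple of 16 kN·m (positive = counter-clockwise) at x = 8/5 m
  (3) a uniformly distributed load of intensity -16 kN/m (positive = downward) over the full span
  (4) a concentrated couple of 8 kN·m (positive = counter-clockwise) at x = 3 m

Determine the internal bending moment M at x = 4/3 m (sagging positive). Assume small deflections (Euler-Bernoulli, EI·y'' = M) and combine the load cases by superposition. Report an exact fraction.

M(4/3) = 10153/4050 kN·m

Load 1 — triangular load w₀=20 kN/m (0→w₀ over full span):
  M_1 = 3w₀Lx/20 - w₀L²/30 - w₀x³/(6L) = 3·20·4·(4/3)/20 - 20·4²/30 - 20·(4/3)³/(6·4) = 272/81 kN·m
Load 2 — applied couple M₀=16 kN·m at a=8/5 m (b=L-a=12/5):
  M_2 = R_Ax - M_A  [x≤a] with R_A=144/25, M_A=48/25 = (144/25)·(4/3) - (48/25) = 144/25 kN·m
Load 3 — uniform load w=-16 kN/m over full span:
  M_3 = wLx/2 - wL²/12 - wx²/2 = (-16)·4·(4/3)/2 - (-16)·4²/12 - (-16)·(4/3)²/2 = -64/9 kN·m
Load 4 — applied couple M₀=8 kN·m at a=3 m (b=L-a=1):
  M_4 = R_Ax - M_A  [x≤a] with R_A=9/4, M_A=5/2 = (9/4)·(4/3) - (5/2) = 1/2 kN·m
Superposition: M = Σ M_i = 10153/4050 kN·m ≈ 2.506914 kN·m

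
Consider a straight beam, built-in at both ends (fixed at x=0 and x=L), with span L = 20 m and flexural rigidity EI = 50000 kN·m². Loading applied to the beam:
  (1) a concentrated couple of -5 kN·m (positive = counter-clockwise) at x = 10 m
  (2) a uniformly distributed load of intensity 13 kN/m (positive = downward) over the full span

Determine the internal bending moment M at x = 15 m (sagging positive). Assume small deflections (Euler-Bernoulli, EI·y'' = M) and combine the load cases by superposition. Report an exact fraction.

Load 1 — applied couple M₀=-5 kN·m at a=10 m (b=L-a=10):
  M_1 = R_Ax - M_A - M₀  [x>a] with R_A=-3/8, M_A=-5/4 = (-3/8)·15 - (-5/4) - (-5) = 5/8 kN·m
Load 2 — uniform load w=13 kN/m over full span:
  M_2 = wLx/2 - wL²/12 - wx²/2 = 13·20·15/2 - 13·20²/12 - 13·15²/2 = 325/6 kN·m
Superposition: M = Σ M_i = 1315/24 kN·m ≈ 54.791667 kN·m

M(15) = 1315/24 kN·m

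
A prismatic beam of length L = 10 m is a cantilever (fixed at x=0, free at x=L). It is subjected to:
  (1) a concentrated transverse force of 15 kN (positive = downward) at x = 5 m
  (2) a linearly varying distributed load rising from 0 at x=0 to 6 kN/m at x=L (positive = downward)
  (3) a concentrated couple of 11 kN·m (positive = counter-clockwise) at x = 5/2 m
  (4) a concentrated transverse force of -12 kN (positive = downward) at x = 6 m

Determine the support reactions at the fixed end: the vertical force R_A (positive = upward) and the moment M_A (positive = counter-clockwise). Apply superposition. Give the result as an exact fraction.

R_A = 33 kN, M_A = 192 kN·m

Load 1 — point force P=15 kN at a=5 m (b=L-a=5):
  R_A = P = 15 kN
  M_A = Pa = 15·5 = 75 kN·m
Load 2 — triangular load w₀=6 kN/m (0→w₀ over full span):
  R_A = w₀L/2 = 6·10/2 = 30 kN
  M_A = w₀L²/3 = 6·10²/3 = 200 kN·m
Load 3 — applied couple M₀=11 kN·m at a=5/2 m (b=L-a=15/2):
  R_A = 0 kN
  M_A = -M₀ = -11 kN·m
Load 4 — point force P=-12 kN at a=6 m (b=L-a=4):
  R_A = P = (-12) = -12 kN
  M_A = Pa = (-12)·6 = -72 kN·m
Superposition: R_A = 33 kN, M_A = 192 kN·m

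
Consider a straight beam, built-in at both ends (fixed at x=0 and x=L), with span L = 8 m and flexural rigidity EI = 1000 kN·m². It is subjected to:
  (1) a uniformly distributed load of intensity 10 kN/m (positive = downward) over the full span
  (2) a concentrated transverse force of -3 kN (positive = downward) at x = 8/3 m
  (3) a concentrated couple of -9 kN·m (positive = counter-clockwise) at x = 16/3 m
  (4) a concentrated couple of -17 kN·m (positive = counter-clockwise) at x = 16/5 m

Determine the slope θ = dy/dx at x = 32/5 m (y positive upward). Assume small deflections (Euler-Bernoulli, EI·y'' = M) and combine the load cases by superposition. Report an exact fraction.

Load 1 — uniform load w=10 kN/m over full span:
  θ_1 = -wx(L-x)(L-2x)/(12EI) = -10·(32/5)·(8-(32/5))·(8-2·(32/5))/(12·1000) = 128/3125 rad
Load 2 — point force P=-3 kN at a=8/3 m (b=L-a=16/3):
  θ_2 = Pa²(L-x)(2bL-(3b+a)(L-x))/(2L³EI)  [x>a] = (-3)·(8/3)²·(8-(32/5))·(2·(16/3)·8-(3·(16/3)+(8/3))·(8-(32/5)))/(2·8³·1000) = -52/28125 rad
Load 3 — applied couple M₀=-9 kN·m at a=16/3 m (b=L-a=8/3):
  θ_3 = (R_Ax²/2 - M_Ax - M₀(x-a))/EI  [x>a] with R_A=-3/2, M_A=-3 = ((-3/2)·(32/5)²/2 - (-3)·(32/5) - (-9)·((32/5)-(16/3)))/1000 = -6/3125 rad
Load 4 — applied couple M₀=-17 kN·m at a=16/5 m (b=L-a=24/5):
  θ_4 = (R_Ax²/2 - M_Ax - M₀(x-a))/EI  [x>a] with R_A=-153/50, M_A=-51/25 = ((-153/50)·(32/5)²/2 - (-51/25)·(32/5) - (-17)·((32/5)-(16/5)))/1000 = 374/78125 rad
Superposition: θ = Σ θ_i = 29516/703125 rad ≈ 0.041978 rad

θ(32/5) = 29516/703125 rad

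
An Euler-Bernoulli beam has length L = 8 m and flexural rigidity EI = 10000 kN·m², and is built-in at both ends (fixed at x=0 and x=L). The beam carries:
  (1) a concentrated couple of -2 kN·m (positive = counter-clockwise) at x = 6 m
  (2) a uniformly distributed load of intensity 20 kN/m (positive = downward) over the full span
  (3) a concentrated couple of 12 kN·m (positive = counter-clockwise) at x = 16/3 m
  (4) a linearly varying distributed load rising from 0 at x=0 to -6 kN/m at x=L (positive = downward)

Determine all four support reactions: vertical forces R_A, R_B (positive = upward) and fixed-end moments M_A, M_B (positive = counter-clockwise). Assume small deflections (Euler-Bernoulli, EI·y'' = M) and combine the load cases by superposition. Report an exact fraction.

R_A = 11923/160 kN, M_A = 11669/120 kN·m, R_B = 9837/160 kN, M_B = -10451/120 kN·m

Load 1 — applied couple M₀=-2 kN·m at a=6 m (b=L-a=2):
  R_A = 6M₀ab/L³ = 6·(-2)·6·2/8³ = -9/32 kN
  M_A = M₀b(2a-b)/L² = (-2)·2·(2·6-2)/8² = -5/8 kN·m
  R_B = -6M₀ab/L³ = -6·(-2)·6·2/8³ = 9/32 kN
  M_B = M₀a(2b-a)/L² = (-2)·6·(2·2-6)/8² = 3/8 kN·m
Load 2 — uniform load w=20 kN/m over full span:
  R_A = wL/2 = 20·8/2 = 80 kN
  M_A = wL²/12 = 20·8²/12 = 320/3 kN·m
  R_B = wL/2 = 20·8/2 = 80 kN
  M_B = -wL²/12 = -20·8²/12 = -320/3 kN·m
Load 3 — applied couple M₀=12 kN·m at a=16/3 m (b=L-a=8/3):
  R_A = 6M₀ab/L³ = 6·12·(16/3)·(8/3)/8³ = 2 kN
  M_A = M₀b(2a-b)/L² = 12·(8/3)·(2·(16/3)-(8/3))/8² = 4 kN·m
  R_B = -6M₀ab/L³ = -6·12·(16/3)·(8/3)/8³ = -2 kN
  M_B = M₀a(2b-a)/L² = 12·(16/3)·(2·(8/3)-(16/3))/8² = 0 kN·m
Load 4 — triangular load w₀=-6 kN/m (0→w₀ over full span):
  R_A = 3w₀L/20 = 3·(-6)·8/20 = -36/5 kN
  M_A = w₀L²/30 = (-6)·8²/30 = -64/5 kN·m
  R_B = 7w₀L/20 = 7·(-6)·8/20 = -84/5 kN
  M_B = -w₀L²/20 = -(-6)·8²/20 = 96/5 kN·m
Superposition: R_A = 11923/160 kN, M_A = 11669/120 kN·m, R_B = 9837/160 kN, M_B = -10451/120 kN·m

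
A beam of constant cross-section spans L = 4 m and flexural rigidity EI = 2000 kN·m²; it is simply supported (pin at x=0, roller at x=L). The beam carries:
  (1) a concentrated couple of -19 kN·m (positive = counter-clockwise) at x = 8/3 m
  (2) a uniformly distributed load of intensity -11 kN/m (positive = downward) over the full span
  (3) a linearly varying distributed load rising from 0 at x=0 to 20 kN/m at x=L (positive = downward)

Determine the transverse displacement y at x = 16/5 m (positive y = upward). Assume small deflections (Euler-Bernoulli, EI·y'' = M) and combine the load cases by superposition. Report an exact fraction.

Load 1 — applied couple M₀=-19 kN·m at a=8/3 m (b=L-a=4/3):
  y_1 = (M₀x³/(6L)-M₀(x-a)²/2+C₁x)/EI  [x>a] with C₁=M₀(3b²-L²)/(6L)=76/9 = ((-19)·(16/5)³/(6·4)-(-19)·((16/5)-(8/3))²/2+(76/9)·(16/5))/2000 = 266/140625 m
Load 2 — uniform load w=-11 kN/m over full span:
  y_2 = -wx(L³-2Lx²+x³)/(24EI) = -(-11)·(16/5)·(4³-2·4·(16/5)²+(16/5)³)/(24·2000) = 2552/234375 m
Load 3 — triangular load w₀=20 kN/m (0→w₀ over full span):
  y_3 = -w₀x(7L⁴-10L²x²+3x⁴)/(360LEI) = -20·(16/5)·(7·4⁴-10·4²·(16/5)²+3·(16/5)⁴)/(360·4·2000) = -4064/390625 m
Superposition: y = Σ y_i = 8354/3515625 m ≈ 0.002376 m

y(16/5) = 8354/3515625 m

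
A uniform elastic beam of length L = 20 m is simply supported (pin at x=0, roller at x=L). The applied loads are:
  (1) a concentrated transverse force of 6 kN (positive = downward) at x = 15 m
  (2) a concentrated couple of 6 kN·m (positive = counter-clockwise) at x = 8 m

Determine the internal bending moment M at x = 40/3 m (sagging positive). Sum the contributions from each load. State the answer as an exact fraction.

Load 1 — point force P=6 kN at a=15 m (b=L-a=5):
  M_1 = Pbx/L  [x≤a] = 6·5·(40/3)/20 = 20 kN·m
Load 2 — applied couple M₀=6 kN·m at a=8 m (b=L-a=12):
  M_2 = M₀x/L - M₀  [x>a] = 6·(40/3)/20 - 6 = -2 kN·m
Superposition: M = Σ M_i = 18 kN·m ≈ 18.000000 kN·m

M(40/3) = 18 kN·m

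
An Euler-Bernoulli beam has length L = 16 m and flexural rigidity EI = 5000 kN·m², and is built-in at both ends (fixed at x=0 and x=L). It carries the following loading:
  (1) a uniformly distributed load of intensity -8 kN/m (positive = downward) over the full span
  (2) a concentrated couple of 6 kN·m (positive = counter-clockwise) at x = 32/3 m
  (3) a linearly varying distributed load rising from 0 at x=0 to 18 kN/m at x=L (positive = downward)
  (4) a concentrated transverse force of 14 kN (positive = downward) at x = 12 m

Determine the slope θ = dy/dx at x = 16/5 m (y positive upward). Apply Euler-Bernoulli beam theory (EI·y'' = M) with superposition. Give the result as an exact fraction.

Load 1 — uniform load w=-8 kN/m over full span:
  θ_1 = -wx(L-x)(L-2x)/(12EI) = -(-8)·(16/5)·(16-(16/5))·(16-2·(16/5))/(12·5000) = 4096/78125 rad
Load 2 — applied couple M₀=6 kN·m at a=32/3 m (b=L-a=16/3):
  θ_2 = (R_Ax²/2 - M_Ax)/EI  [x≤a] with R_A=1/2, M_A=2 = ((1/2)·(16/5)²/2 - 2·(16/5))/5000 = -12/15625 rad
Load 3 — triangular load w₀=18 kN/m (0→w₀ over full span):
  θ_3 = -w₀(2x(L-x)(L-2x)(x+2L)+x²(L-x)²)/(120LEI) = -18·(2·(16/5)·(16-(16/5))·(16-2·(16/5))·((16/5)+2·16)+(16/5)²·(16-(16/5))²)/(120·16·5000) = -21504/390625 rad
Load 4 — point force P=14 kN at a=12 m (b=L-a=4):
  θ_4 = -Pb²x(2aL-(3a+b)x)/(2L³EI)  [x≤a] = -14·4²·(16/5)·(2·12·16-(3·12+4)·(16/5))/(2·16³·5000) = -14/3125 rad
Superposition: θ = Σ θ_i = -3074/390625 rad ≈ -0.007869 rad

θ(16/5) = -3074/390625 rad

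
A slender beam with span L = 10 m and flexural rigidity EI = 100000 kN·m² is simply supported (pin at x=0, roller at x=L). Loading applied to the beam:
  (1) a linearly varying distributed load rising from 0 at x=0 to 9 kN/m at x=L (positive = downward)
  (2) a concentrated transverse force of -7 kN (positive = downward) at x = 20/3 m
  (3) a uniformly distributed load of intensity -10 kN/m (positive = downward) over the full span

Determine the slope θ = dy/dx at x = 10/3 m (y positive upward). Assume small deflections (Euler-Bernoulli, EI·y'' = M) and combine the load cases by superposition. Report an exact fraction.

θ(10/3) = 17/13500 rad

Load 1 — triangular load w₀=9 kN/m (0→w₀ over full span):
  θ_1 = -w₀(7L⁴-30L²x²+15x⁴)/(360LEI) = -9·(7·10⁴-30·10²·(10/3)²+15·(10/3)⁴)/(360·10·100000) = -13/13500 rad
Load 2 — point force P=-7 kN at a=20/3 m (b=L-a=10/3):
  θ_2 = -Pb(L²-b²-3x²)/(6LEI)  [x≤a] = -(-7)·(10/3)·(10²-(10/3)²-3·(10/3)²)/(6·10·100000) = 7/32400 rad
Load 3 — uniform load w=-10 kN/m over full span:
  θ_3 = -w(L³-6Lx²+4x³)/(24EI) = -(-10)·(10³-6·10·(10/3)²+4·(10/3)³)/(24·100000) = 13/6480 rad
Superposition: θ = Σ θ_i = 17/13500 rad ≈ 0.001259 rad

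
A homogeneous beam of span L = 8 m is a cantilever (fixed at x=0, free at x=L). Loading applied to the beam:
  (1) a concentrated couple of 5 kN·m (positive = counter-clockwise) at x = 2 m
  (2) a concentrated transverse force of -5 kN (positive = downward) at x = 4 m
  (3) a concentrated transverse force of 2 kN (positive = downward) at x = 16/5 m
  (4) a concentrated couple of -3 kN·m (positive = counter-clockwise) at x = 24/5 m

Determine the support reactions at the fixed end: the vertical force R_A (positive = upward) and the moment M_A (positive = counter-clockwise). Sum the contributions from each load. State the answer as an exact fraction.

R_A = -3 kN, M_A = -78/5 kN·m

Load 1 — applied couple M₀=5 kN·m at a=2 m (b=L-a=6):
  R_A = 0 kN
  M_A = -M₀ = -5 kN·m
Load 2 — point force P=-5 kN at a=4 m (b=L-a=4):
  R_A = P = (-5) = -5 kN
  M_A = Pa = (-5)·4 = -20 kN·m
Load 3 — point force P=2 kN at a=16/5 m (b=L-a=24/5):
  R_A = P = 2 kN
  M_A = Pa = 2·(16/5) = 32/5 kN·m
Load 4 — applied couple M₀=-3 kN·m at a=24/5 m (b=L-a=16/5):
  R_A = 0 kN
  M_A = -M₀ = -(-3) = 3 kN·m
Superposition: R_A = -3 kN, M_A = -78/5 kN·m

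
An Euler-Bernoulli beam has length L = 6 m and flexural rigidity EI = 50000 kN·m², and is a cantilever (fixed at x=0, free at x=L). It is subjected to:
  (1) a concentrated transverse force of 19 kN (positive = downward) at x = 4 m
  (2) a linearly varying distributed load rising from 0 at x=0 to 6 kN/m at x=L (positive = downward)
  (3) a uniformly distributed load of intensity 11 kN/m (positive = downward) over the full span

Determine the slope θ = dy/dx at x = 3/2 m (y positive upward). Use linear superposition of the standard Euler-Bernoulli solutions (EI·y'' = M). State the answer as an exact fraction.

Load 1 — point force P=19 kN at a=4 m (b=L-a=2):
  θ_1 = -Px(2a-x)/(2EI)  [x≤a] = -19·(3/2)·(2·4-(3/2))/(2·50000) = -741/400000 rad
Load 2 — triangular load w₀=6 kN/m (0→w₀ over full span):
  θ_2 = (w₀Lx²/4-w₀L²x/3-w₀x⁴/(24L))/EI = (6·6·(3/2)²/4-6·6²·(3/2)/3-6·(3/2)⁴/(24·6))/50000 = -11259/6400000 rad
Load 3 — uniform load w=11 kN/m over full span:
  θ_3 = -wx(x²-3Lx+3L²)/(6EI) = -11·(3/2)·((3/2)²-3·6·(3/2)+3·6²)/(6·50000) = -3663/800000 rad
Superposition: θ = Σ θ_i = -52419/6400000 rad ≈ -0.008190 rad

θ(3/2) = -52419/6400000 rad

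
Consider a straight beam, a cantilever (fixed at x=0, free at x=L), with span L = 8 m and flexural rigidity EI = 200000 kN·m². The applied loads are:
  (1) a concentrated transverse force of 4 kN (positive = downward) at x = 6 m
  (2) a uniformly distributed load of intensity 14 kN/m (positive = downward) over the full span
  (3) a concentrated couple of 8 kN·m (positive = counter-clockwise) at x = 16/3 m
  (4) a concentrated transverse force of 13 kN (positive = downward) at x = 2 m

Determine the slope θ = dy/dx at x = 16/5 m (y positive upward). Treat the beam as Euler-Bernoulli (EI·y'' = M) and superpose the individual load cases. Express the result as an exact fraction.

θ(16/5) = -186251/37500000 rad

Load 1 — point force P=4 kN at a=6 m (b=L-a=2):
  θ_1 = -Px(2a-x)/(2EI)  [x≤a] = -4·(16/5)·(2·6-(16/5))/(2·200000) = -22/78125 rad
Load 2 — uniform load w=14 kN/m over full span:
  θ_2 = -wx(x²-3Lx+3L²)/(6EI) = -14·(16/5)·((16/5)²-3·8·(16/5)+3·8²)/(6·200000) = -5488/1171875 rad
Load 3 — applied couple M₀=8 kN·m at a=16/3 m (b=L-a=8/3):
  θ_3 = M₀x/EI  [x≤a] = 8·(16/5)/200000 = 2/15625 rad
Load 4 — point force P=13 kN at a=2 m (b=L-a=6):
  θ_4 = -Pa²/(2EI)  [x>a] = -13·2²/(2·200000) = -13/100000 rad
Superposition: θ = Σ θ_i = -186251/37500000 rad ≈ -0.004967 rad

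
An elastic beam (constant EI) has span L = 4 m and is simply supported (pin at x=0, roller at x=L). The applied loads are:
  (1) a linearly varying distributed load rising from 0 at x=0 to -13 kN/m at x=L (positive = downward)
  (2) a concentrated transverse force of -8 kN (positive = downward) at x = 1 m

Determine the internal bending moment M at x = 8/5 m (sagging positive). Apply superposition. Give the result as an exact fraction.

Load 1 — triangular load w₀=-13 kN/m (0→w₀ over full span):
  M_1 = w₀Lx/6 - w₀x³/(6L) = (-13)·4·(8/5)/6 - (-13)·(8/5)³/(6·4) = -1456/125 kN·m
Load 2 — point force P=-8 kN at a=1 m (b=L-a=3):
  M_2 = Pa(L-x)/L  [x>a] = (-8)·1·(4-(8/5))/4 = -24/5 kN·m
Superposition: M = Σ M_i = -2056/125 kN·m ≈ -16.448000 kN·m

M(8/5) = -2056/125 kN·m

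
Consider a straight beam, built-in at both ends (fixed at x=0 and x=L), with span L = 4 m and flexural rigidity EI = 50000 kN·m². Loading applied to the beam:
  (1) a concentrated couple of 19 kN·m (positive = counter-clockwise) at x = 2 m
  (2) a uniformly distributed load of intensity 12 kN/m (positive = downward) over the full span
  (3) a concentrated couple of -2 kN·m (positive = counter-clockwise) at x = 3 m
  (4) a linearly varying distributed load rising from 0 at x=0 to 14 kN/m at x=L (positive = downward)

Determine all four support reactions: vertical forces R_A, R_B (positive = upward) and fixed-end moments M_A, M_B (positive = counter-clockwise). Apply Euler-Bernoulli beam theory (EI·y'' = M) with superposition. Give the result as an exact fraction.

Load 1 — applied couple M₀=19 kN·m at a=2 m (b=L-a=2):
  R_A = 6M₀ab/L³ = 6·19·2·2/4³ = 57/8 kN
  M_A = M₀b(2a-b)/L² = 19·2·(2·2-2)/4² = 19/4 kN·m
  R_B = -6M₀ab/L³ = -6·19·2·2/4³ = -57/8 kN
  M_B = M₀a(2b-a)/L² = 19·2·(2·2-2)/4² = 19/4 kN·m
Load 2 — uniform load w=12 kN/m over full span:
  R_A = wL/2 = 12·4/2 = 24 kN
  M_A = wL²/12 = 12·4²/12 = 16 kN·m
  R_B = wL/2 = 12·4/2 = 24 kN
  M_B = -wL²/12 = -12·4²/12 = -16 kN·m
Load 3 — applied couple M₀=-2 kN·m at a=3 m (b=L-a=1):
  R_A = 6M₀ab/L³ = 6·(-2)·3·1/4³ = -9/16 kN
  M_A = M₀b(2a-b)/L² = (-2)·1·(2·3-1)/4² = -5/8 kN·m
  R_B = -6M₀ab/L³ = -6·(-2)·3·1/4³ = 9/16 kN
  M_B = M₀a(2b-a)/L² = (-2)·3·(2·1-3)/4² = 3/8 kN·m
Load 4 — triangular load w₀=14 kN/m (0→w₀ over full span):
  R_A = 3w₀L/20 = 3·14·4/20 = 42/5 kN
  M_A = w₀L²/30 = 14·4²/30 = 112/15 kN·m
  R_B = 7w₀L/20 = 7·14·4/20 = 98/5 kN
  M_B = -w₀L²/20 = -14·4²/20 = -56/5 kN·m
Superposition: R_A = 3117/80 kN, M_A = 3311/120 kN·m, R_B = 2963/80 kN, M_B = -883/40 kN·m

R_A = 3117/80 kN, M_A = 3311/120 kN·m, R_B = 2963/80 kN, M_B = -883/40 kN·m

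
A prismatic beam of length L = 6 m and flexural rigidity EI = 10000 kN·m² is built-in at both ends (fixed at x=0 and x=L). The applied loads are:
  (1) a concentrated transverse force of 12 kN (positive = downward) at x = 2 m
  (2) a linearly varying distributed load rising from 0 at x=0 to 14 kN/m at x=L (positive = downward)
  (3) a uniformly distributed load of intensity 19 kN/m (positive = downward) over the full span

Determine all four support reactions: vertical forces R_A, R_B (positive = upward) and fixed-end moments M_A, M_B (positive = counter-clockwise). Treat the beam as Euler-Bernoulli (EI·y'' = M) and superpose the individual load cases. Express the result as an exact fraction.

Load 1 — point force P=12 kN at a=2 m (b=L-a=4):
  R_A = Pb²(3a+b)/L³ = 12·4²·(3·2+4)/6³ = 80/9 kN
  M_A = Pab²/L² = 12·2·4²/6² = 32/3 kN·m
  R_B = Pa²(a+3b)/L³ = 12·2²·(2+3·4)/6³ = 28/9 kN
  M_B = -Pa²b/L² = -12·2²·4/6² = -16/3 kN·m
Load 2 — triangular load w₀=14 kN/m (0→w₀ over full span):
  R_A = 3w₀L/20 = 3·14·6/20 = 63/5 kN
  M_A = w₀L²/30 = 14·6²/30 = 84/5 kN·m
  R_B = 7w₀L/20 = 7·14·6/20 = 147/5 kN
  M_B = -w₀L²/20 = -14·6²/20 = -126/5 kN·m
Load 3 — uniform load w=19 kN/m over full span:
  R_A = wL/2 = 19·6/2 = 57 kN
  M_A = wL²/12 = 19·6²/12 = 57 kN·m
  R_B = wL/2 = 19·6/2 = 57 kN
  M_B = -wL²/12 = -19·6²/12 = -57 kN·m
Superposition: R_A = 3532/45 kN, M_A = 1267/15 kN·m, R_B = 4028/45 kN, M_B = -1313/15 kN·m

R_A = 3532/45 kN, M_A = 1267/15 kN·m, R_B = 4028/45 kN, M_B = -1313/15 kN·m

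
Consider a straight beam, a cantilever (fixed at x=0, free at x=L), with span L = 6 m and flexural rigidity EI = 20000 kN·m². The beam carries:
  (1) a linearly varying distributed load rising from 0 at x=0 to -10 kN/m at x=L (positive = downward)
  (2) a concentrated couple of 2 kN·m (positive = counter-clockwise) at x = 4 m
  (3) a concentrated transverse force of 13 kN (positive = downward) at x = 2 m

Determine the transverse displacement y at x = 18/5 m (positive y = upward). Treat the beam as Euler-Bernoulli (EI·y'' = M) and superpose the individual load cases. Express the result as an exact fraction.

y(18/5) = 573529/23437500 m

Load 1 — triangular load w₀=-10 kN/m (0→w₀ over full span):
  y_1 = (w₀Lx³/12-w₀L²x²/6-w₀x⁵/(120L))/EI = ((-10)·6·(18/5)³/12-(-10)·6²·(18/5)²/6-(-10)·(18/5)⁵/(120·6))/20000 = 431811/15625000 m
Load 2 — applied couple M₀=2 kN·m at a=4 m (b=L-a=2):
  y_2 = M₀x²/(2EI)  [x≤a] = 2·(18/5)²/(2·20000) = 81/125000 m
Load 3 — point force P=13 kN at a=2 m (b=L-a=4):
  y_3 = -Pa²(3x-a)/(6EI)  [x>a] = -13·2²·(3·(18/5)-2)/(6·20000) = -143/37500 m
Superposition: y = Σ y_i = 573529/23437500 m ≈ 0.024471 m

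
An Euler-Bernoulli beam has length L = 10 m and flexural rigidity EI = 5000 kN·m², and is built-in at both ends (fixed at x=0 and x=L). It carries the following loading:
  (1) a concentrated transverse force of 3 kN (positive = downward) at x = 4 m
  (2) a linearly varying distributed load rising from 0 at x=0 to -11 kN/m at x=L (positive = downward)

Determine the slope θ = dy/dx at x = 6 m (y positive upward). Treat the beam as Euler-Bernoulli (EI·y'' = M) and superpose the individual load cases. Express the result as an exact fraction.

θ(6) = -227/78125 rad

Load 1 — point force P=3 kN at a=4 m (b=L-a=6):
  θ_1 = Pa²(L-x)(2bL-(3b+a)(L-x))/(2L³EI)  [x>a] = 3·4²·(10-6)·(2·6·10-(3·6+4)·(10-6))/(2·10³·5000) = 48/78125 rad
Load 2 — triangular load w₀=-11 kN/m (0→w₀ over full span):
  θ_2 = -w₀(2x(L-x)(L-2x)(x+2L)+x²(L-x)²)/(120LEI) = -(-11)·(2·6·(10-6)·(10-2·6)·(6+2·10)+6²·(10-6)²)/(120·10·5000) = -11/3125 rad
Superposition: θ = Σ θ_i = -227/78125 rad ≈ -0.002906 rad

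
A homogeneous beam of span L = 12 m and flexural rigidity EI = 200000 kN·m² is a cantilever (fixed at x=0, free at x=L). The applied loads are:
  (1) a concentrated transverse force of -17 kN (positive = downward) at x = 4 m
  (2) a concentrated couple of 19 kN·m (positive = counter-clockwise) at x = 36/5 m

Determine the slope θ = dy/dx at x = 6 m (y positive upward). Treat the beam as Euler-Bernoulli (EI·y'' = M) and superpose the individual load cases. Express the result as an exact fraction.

θ(6) = 1/800 rad

Load 1 — point force P=-17 kN at a=4 m (b=L-a=8):
  θ_1 = -Pa²/(2EI)  [x>a] = -(-17)·4²/(2·200000) = 17/25000 rad
Load 2 — applied couple M₀=19 kN·m at a=36/5 m (b=L-a=24/5):
  θ_2 = M₀x/EI  [x≤a] = 19·6/200000 = 57/100000 rad
Superposition: θ = Σ θ_i = 1/800 rad ≈ 0.001250 rad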